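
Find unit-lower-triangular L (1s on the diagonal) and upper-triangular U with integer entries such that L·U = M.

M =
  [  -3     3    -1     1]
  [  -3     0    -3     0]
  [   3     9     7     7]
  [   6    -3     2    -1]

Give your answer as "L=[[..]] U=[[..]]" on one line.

L=[[1,0,0,0],[1,1,0,0],[-1,-4,1,0],[-2,-1,1,1]] U=[[-3,3,-1,1],[0,-3,-2,-1],[0,0,-2,4],[0,0,0,-4]]

  row1 -= 1·row0 → [0,-3,-2,-1]
  row2 -= -1·row0 → [0,12,6,8]
  row3 -= -2·row0 → [0,3,0,1]
  row2 -= -4·row1 → [0,0,-2,4]
  row3 -= -1·row1 → [0,0,-2,0]
  row3 -= 1·row2 → [0,0,0,-4]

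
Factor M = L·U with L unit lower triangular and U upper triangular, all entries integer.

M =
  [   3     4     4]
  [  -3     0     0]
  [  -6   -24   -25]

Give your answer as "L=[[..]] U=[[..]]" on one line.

L=[[1,0,0],[-1,1,0],[-2,-4,1]] U=[[3,4,4],[0,4,4],[0,0,-1]]

  r1 -= -1·r0 → [0,4,4]
  r2 -= -2·r0 → [0,-16,-17]
  r2 -= -4·r1 → [0,0,-1]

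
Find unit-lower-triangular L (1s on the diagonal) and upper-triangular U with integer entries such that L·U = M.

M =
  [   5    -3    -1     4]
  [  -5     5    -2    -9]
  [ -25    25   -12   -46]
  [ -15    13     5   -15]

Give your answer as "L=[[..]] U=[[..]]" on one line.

L=[[1,0,0,0],[-1,1,0,0],[-5,5,1,0],[-3,2,-4,1]] U=[[5,-3,-1,4],[0,2,-3,-5],[0,0,-2,-1],[0,0,0,3]]

  R1 -= -1·R0 → [0,2,-3,-5]
  R2 -= -5·R0 → [0,10,-17,-26]
  R3 -= -3·R0 → [0,4,2,-3]
  R2 -= 5·R1 → [0,0,-2,-1]
  R3 -= 2·R1 → [0,0,8,7]
  R3 -= -4·R2 → [0,0,0,3]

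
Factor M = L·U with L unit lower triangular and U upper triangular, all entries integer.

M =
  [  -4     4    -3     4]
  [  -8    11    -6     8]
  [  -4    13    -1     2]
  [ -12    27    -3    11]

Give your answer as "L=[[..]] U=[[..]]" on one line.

L=[[1,0,0,0],[2,1,0,0],[1,3,1,0],[3,5,3,1]] U=[[-4,4,-3,4],[0,3,0,0],[0,0,2,-2],[0,0,0,5]]

  r1 -= 2·r0 → [0,3,0,0]
  r2 -= 1·r0 → [0,9,2,-2]
  r3 -= 3·r0 → [0,15,6,-1]
  r2 -= 3·r1 → [0,0,2,-2]
  r3 -= 5·r1 → [0,0,6,-1]
  r3 -= 3·r2 → [0,0,0,5]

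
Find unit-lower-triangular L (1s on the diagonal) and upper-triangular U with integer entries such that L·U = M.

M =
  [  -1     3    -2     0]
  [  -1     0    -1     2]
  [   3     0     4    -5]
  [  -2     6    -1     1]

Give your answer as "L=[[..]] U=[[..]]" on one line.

L=[[1,0,0,0],[1,1,0,0],[-3,-3,1,0],[2,0,3,1]] U=[[-1,3,-2,0],[0,-3,1,2],[0,0,1,1],[0,0,0,-2]]

  R1 -= 1·R0 → [0,-3,1,2]
  R2 -= -3·R0 → [0,9,-2,-5]
  R3 -= 2·R0 → [0,0,3,1]
  R2 -= -3·R1 → [0,0,1,1]
  R3 -= 0·R1 → [0,0,3,1]
  R3 -= 3·R2 → [0,0,0,-2]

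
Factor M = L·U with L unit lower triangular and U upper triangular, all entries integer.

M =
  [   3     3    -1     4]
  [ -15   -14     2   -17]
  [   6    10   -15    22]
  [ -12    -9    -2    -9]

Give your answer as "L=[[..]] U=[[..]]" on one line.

  row1 -= -5·row0 → [0,1,-3,3]
  row2 -= 2·row0 → [0,4,-13,14]
  row3 -= -4·row0 → [0,3,-6,7]
  row2 -= 4·row1 → [0,0,-1,2]
  row3 -= 3·row1 → [0,0,3,-2]
  row3 -= -3·row2 → [0,0,0,4]

L=[[1,0,0,0],[-5,1,0,0],[2,4,1,0],[-4,3,-3,1]] U=[[3,3,-1,4],[0,1,-3,3],[0,0,-1,2],[0,0,0,4]]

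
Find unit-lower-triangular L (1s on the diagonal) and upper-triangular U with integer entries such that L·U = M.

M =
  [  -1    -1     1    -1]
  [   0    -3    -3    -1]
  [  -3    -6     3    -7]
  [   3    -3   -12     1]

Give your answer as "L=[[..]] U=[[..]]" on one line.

L=[[1,0,0,0],[0,1,0,0],[3,1,1,0],[-3,2,-1,1]] U=[[-1,-1,1,-1],[0,-3,-3,-1],[0,0,3,-3],[0,0,0,-3]]

  r1 -= 0·r0 → [0,-3,-3,-1]
  r2 -= 3·r0 → [0,-3,0,-4]
  r3 -= -3·r0 → [0,-6,-9,-2]
  r2 -= 1·r1 → [0,0,3,-3]
  r3 -= 2·r1 → [0,0,-3,0]
  r3 -= -1·r2 → [0,0,0,-3]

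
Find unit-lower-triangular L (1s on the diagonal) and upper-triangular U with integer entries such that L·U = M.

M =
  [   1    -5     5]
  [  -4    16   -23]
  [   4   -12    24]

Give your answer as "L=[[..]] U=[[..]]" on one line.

  R1 -= -4·R0 → [0,-4,-3]
  R2 -= 4·R0 → [0,8,4]
  R2 -= -2·R1 → [0,0,-2]

L=[[1,0,0],[-4,1,0],[4,-2,1]] U=[[1,-5,5],[0,-4,-3],[0,0,-2]]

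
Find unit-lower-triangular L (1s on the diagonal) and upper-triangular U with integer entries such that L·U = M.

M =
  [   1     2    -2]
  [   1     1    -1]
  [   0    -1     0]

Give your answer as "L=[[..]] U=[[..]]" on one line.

L=[[1,0,0],[1,1,0],[0,1,1]] U=[[1,2,-2],[0,-1,1],[0,0,-1]]

  r1 -= 1·r0 → [0,-1,1]
  r2 -= 0·r0 → [0,-1,0]
  r2 -= 1·r1 → [0,0,-1]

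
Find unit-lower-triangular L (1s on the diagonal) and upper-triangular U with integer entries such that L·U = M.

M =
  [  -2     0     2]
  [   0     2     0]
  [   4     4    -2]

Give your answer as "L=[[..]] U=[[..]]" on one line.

  row1 -= 0·row0 → [0,2,0]
  row2 -= -2·row0 → [0,4,2]
  row2 -= 2·row1 → [0,0,2]

L=[[1,0,0],[0,1,0],[-2,2,1]] U=[[-2,0,2],[0,2,0],[0,0,2]]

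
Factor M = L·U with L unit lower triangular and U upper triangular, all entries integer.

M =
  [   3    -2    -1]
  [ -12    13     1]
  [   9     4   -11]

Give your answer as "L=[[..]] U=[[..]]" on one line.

  row1 -= -4·row0 → [0,5,-3]
  row2 -= 3·row0 → [0,10,-8]
  row2 -= 2·row1 → [0,0,-2]

L=[[1,0,0],[-4,1,0],[3,2,1]] U=[[3,-2,-1],[0,5,-3],[0,0,-2]]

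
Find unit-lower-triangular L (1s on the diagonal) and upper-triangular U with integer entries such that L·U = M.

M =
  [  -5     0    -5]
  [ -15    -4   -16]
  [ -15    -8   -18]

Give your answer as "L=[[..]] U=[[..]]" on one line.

  r1 -= 3·r0 → [0,-4,-1]
  r2 -= 3·r0 → [0,-8,-3]
  r2 -= 2·r1 → [0,0,-1]

L=[[1,0,0],[3,1,0],[3,2,1]] U=[[-5,0,-5],[0,-4,-1],[0,0,-1]]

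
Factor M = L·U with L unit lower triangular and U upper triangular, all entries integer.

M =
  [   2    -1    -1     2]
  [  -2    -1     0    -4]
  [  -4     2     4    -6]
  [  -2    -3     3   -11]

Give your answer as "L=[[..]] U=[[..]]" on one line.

L=[[1,0,0,0],[-1,1,0,0],[-2,0,1,0],[-1,2,2,1]] U=[[2,-1,-1,2],[0,-2,-1,-2],[0,0,2,-2],[0,0,0,-1]]

  r1 -= -1·r0 → [0,-2,-1,-2]
  r2 -= -2·r0 → [0,0,2,-2]
  r3 -= -1·r0 → [0,-4,2,-9]
  r2 -= 0·r1 → [0,0,2,-2]
  r3 -= 2·r1 → [0,0,4,-5]
  r3 -= 2·r2 → [0,0,0,-1]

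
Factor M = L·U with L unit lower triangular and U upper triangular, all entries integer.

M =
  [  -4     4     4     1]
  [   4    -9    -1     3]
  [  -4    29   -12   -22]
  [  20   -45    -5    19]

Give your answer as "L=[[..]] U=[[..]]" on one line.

L=[[1,0,0,0],[-1,1,0,0],[1,-5,1,0],[-5,5,0,1]] U=[[-4,4,4,1],[0,-5,3,4],[0,0,-1,-3],[0,0,0,4]]

  r1 -= -1·r0 → [0,-5,3,4]
  r2 -= 1·r0 → [0,25,-16,-23]
  r3 -= -5·r0 → [0,-25,15,24]
  r2 -= -5·r1 → [0,0,-1,-3]
  r3 -= 5·r1 → [0,0,0,4]
  r3 -= 0·r2 → [0,0,0,4]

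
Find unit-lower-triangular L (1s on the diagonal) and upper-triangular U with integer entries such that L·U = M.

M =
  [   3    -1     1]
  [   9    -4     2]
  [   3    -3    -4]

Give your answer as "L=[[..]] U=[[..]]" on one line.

L=[[1,0,0],[3,1,0],[1,2,1]] U=[[3,-1,1],[0,-1,-1],[0,0,-3]]

  R1 -= 3·R0 → [0,-1,-1]
  R2 -= 1·R0 → [0,-2,-5]
  R2 -= 2·R1 → [0,0,-3]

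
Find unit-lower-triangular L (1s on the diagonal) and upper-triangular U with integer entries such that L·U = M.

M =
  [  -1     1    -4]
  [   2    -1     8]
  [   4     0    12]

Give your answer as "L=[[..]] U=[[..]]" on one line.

  row1 -= -2·row0 → [0,1,0]
  row2 -= -4·row0 → [0,4,-4]
  row2 -= 4·row1 → [0,0,-4]

L=[[1,0,0],[-2,1,0],[-4,4,1]] U=[[-1,1,-4],[0,1,0],[0,0,-4]]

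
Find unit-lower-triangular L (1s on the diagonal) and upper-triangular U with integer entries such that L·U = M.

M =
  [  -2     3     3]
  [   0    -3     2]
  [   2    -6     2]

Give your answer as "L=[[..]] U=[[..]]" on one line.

  row1 -= 0·row0 → [0,-3,2]
  row2 -= -1·row0 → [0,-3,5]
  row2 -= 1·row1 → [0,0,3]

L=[[1,0,0],[0,1,0],[-1,1,1]] U=[[-2,3,3],[0,-3,2],[0,0,3]]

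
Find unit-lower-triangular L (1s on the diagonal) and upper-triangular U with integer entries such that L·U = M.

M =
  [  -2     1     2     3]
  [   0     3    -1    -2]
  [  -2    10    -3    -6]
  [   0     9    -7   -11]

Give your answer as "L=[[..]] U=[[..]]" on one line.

  R1 -= 0·R0 → [0,3,-1,-2]
  R2 -= 1·R0 → [0,9,-5,-9]
  R3 -= 0·R0 → [0,9,-7,-11]
  R2 -= 3·R1 → [0,0,-2,-3]
  R3 -= 3·R1 → [0,0,-4,-5]
  R3 -= 2·R2 → [0,0,0,1]

L=[[1,0,0,0],[0,1,0,0],[1,3,1,0],[0,3,2,1]] U=[[-2,1,2,3],[0,3,-1,-2],[0,0,-2,-3],[0,0,0,1]]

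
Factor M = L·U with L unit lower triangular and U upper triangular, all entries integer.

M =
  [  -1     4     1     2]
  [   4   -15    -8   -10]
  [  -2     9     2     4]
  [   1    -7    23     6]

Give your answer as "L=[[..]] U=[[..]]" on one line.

  row1 -= -4·row0 → [0,1,-4,-2]
  row2 -= 2·row0 → [0,1,0,0]
  row3 -= -1·row0 → [0,-3,24,8]
  row2 -= 1·row1 → [0,0,4,2]
  row3 -= -3·row1 → [0,0,12,2]
  row3 -= 3·row2 → [0,0,0,-4]

L=[[1,0,0,0],[-4,1,0,0],[2,1,1,0],[-1,-3,3,1]] U=[[-1,4,1,2],[0,1,-4,-2],[0,0,4,2],[0,0,0,-4]]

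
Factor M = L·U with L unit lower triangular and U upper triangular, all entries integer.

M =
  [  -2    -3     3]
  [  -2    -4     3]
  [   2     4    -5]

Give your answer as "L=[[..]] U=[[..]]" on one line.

  R1 -= 1·R0 → [0,-1,0]
  R2 -= -1·R0 → [0,1,-2]
  R2 -= -1·R1 → [0,0,-2]

L=[[1,0,0],[1,1,0],[-1,-1,1]] U=[[-2,-3,3],[0,-1,0],[0,0,-2]]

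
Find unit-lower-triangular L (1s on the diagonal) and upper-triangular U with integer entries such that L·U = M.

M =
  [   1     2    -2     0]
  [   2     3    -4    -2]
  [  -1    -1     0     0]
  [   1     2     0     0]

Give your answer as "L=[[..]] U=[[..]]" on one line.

L=[[1,0,0,0],[2,1,0,0],[-1,-1,1,0],[1,0,-1,1]] U=[[1,2,-2,0],[0,-1,0,-2],[0,0,-2,-2],[0,0,0,-2]]

  r1 -= 2·r0 → [0,-1,0,-2]
  r2 -= -1·r0 → [0,1,-2,0]
  r3 -= 1·r0 → [0,0,2,0]
  r2 -= -1·r1 → [0,0,-2,-2]
  r3 -= 0·r1 → [0,0,2,0]
  r3 -= -1·r2 → [0,0,0,-2]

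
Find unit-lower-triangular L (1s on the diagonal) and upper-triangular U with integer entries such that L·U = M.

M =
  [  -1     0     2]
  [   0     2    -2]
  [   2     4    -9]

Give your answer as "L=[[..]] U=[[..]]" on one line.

L=[[1,0,0],[0,1,0],[-2,2,1]] U=[[-1,0,2],[0,2,-2],[0,0,-1]]

  row1 -= 0·row0 → [0,2,-2]
  row2 -= -2·row0 → [0,4,-5]
  row2 -= 2·row1 → [0,0,-1]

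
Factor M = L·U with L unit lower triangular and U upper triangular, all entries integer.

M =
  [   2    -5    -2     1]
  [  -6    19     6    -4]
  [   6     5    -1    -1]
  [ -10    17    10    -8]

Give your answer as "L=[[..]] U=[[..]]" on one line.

  R1 -= -3·R0 → [0,4,0,-1]
  R2 -= 3·R0 → [0,20,5,-4]
  R3 -= -5·R0 → [0,-8,0,-3]
  R2 -= 5·R1 → [0,0,5,1]
  R3 -= -2·R1 → [0,0,0,-5]
  R3 -= 0·R2 → [0,0,0,-5]

L=[[1,0,0,0],[-3,1,0,0],[3,5,1,0],[-5,-2,0,1]] U=[[2,-5,-2,1],[0,4,0,-1],[0,0,5,1],[0,0,0,-5]]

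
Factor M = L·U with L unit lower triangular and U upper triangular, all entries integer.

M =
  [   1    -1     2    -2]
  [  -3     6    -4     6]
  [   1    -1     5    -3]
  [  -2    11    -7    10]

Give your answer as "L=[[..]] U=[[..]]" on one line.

L=[[1,0,0,0],[-3,1,0,0],[1,0,1,0],[-2,3,-3,1]] U=[[1,-1,2,-2],[0,3,2,0],[0,0,3,-1],[0,0,0,3]]

  R1 -= -3·R0 → [0,3,2,0]
  R2 -= 1·R0 → [0,0,3,-1]
  R3 -= -2·R0 → [0,9,-3,6]
  R2 -= 0·R1 → [0,0,3,-1]
  R3 -= 3·R1 → [0,0,-9,6]
  R3 -= -3·R2 → [0,0,0,3]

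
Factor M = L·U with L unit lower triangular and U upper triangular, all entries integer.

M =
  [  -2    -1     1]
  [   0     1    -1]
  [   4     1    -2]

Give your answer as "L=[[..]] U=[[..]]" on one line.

L=[[1,0,0],[0,1,0],[-2,-1,1]] U=[[-2,-1,1],[0,1,-1],[0,0,-1]]

  row1 -= 0·row0 → [0,1,-1]
  row2 -= -2·row0 → [0,-1,0]
  row2 -= -1·row1 → [0,0,-1]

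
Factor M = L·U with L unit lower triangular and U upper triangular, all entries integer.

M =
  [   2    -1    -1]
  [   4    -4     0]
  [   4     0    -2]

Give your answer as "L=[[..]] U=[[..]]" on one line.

  r1 -= 2·r0 → [0,-2,2]
  r2 -= 2·r0 → [0,2,0]
  r2 -= -1·r1 → [0,0,2]

L=[[1,0,0],[2,1,0],[2,-1,1]] U=[[2,-1,-1],[0,-2,2],[0,0,2]]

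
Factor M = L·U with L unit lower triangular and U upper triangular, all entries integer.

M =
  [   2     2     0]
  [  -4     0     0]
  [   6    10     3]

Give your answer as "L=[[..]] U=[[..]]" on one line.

L=[[1,0,0],[-2,1,0],[3,1,1]] U=[[2,2,0],[0,4,0],[0,0,3]]

  R1 -= -2·R0 → [0,4,0]
  R2 -= 3·R0 → [0,4,3]
  R2 -= 1·R1 → [0,0,3]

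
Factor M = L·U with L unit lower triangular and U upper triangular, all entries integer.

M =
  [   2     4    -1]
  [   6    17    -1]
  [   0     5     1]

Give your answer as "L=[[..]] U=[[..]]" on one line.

  row1 -= 3·row0 → [0,5,2]
  row2 -= 0·row0 → [0,5,1]
  row2 -= 1·row1 → [0,0,-1]

L=[[1,0,0],[3,1,0],[0,1,1]] U=[[2,4,-1],[0,5,2],[0,0,-1]]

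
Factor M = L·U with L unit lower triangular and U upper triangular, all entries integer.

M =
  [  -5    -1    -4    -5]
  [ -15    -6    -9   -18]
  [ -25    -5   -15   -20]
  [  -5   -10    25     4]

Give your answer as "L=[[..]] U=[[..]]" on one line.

  r1 -= 3·r0 → [0,-3,3,-3]
  r2 -= 5·r0 → [0,0,5,5]
  r3 -= 1·r0 → [0,-9,29,9]
  r2 -= 0·r1 → [0,0,5,5]
  r3 -= 3·r1 → [0,0,20,18]
  r3 -= 4·r2 → [0,0,0,-2]

L=[[1,0,0,0],[3,1,0,0],[5,0,1,0],[1,3,4,1]] U=[[-5,-1,-4,-5],[0,-3,3,-3],[0,0,5,5],[0,0,0,-2]]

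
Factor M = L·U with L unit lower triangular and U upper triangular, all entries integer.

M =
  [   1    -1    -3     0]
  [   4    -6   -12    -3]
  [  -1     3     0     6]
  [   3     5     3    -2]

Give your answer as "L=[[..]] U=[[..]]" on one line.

  row1 -= 4·row0 → [0,-2,0,-3]
  row2 -= -1·row0 → [0,2,-3,6]
  row3 -= 3·row0 → [0,8,12,-2]
  row2 -= -1·row1 → [0,0,-3,3]
  row3 -= -4·row1 → [0,0,12,-14]
  row3 -= -4·row2 → [0,0,0,-2]

L=[[1,0,0,0],[4,1,0,0],[-1,-1,1,0],[3,-4,-4,1]] U=[[1,-1,-3,0],[0,-2,0,-3],[0,0,-3,3],[0,0,0,-2]]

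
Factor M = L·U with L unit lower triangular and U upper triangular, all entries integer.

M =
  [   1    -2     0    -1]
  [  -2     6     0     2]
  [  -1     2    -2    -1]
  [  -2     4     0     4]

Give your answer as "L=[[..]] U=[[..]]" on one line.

L=[[1,0,0,0],[-2,1,0,0],[-1,0,1,0],[-2,0,0,1]] U=[[1,-2,0,-1],[0,2,0,0],[0,0,-2,-2],[0,0,0,2]]

  row1 -= -2·row0 → [0,2,0,0]
  row2 -= -1·row0 → [0,0,-2,-2]
  row3 -= -2·row0 → [0,0,0,2]
  row2 -= 0·row1 → [0,0,-2,-2]
  row3 -= 0·row1 → [0,0,0,2]
  row3 -= 0·row2 → [0,0,0,2]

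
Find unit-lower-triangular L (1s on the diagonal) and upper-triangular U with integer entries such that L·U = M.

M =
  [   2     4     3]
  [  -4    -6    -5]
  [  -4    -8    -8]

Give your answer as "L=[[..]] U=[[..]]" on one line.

  R1 -= -2·R0 → [0,2,1]
  R2 -= -2·R0 → [0,0,-2]
  R2 -= 0·R1 → [0,0,-2]

L=[[1,0,0],[-2,1,0],[-2,0,1]] U=[[2,4,3],[0,2,1],[0,0,-2]]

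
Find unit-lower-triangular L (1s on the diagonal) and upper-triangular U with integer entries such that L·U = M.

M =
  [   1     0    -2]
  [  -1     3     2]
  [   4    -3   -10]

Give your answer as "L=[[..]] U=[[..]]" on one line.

  r1 -= -1·r0 → [0,3,0]
  r2 -= 4·r0 → [0,-3,-2]
  r2 -= -1·r1 → [0,0,-2]

L=[[1,0,0],[-1,1,0],[4,-1,1]] U=[[1,0,-2],[0,3,0],[0,0,-2]]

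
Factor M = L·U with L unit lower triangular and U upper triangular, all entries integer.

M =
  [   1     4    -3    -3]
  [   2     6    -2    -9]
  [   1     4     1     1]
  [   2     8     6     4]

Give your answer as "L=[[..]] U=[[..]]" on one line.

L=[[1,0,0,0],[2,1,0,0],[1,0,1,0],[2,0,3,1]] U=[[1,4,-3,-3],[0,-2,4,-3],[0,0,4,4],[0,0,0,-2]]

  row1 -= 2·row0 → [0,-2,4,-3]
  row2 -= 1·row0 → [0,0,4,4]
  row3 -= 2·row0 → [0,0,12,10]
  row2 -= 0·row1 → [0,0,4,4]
  row3 -= 0·row1 → [0,0,12,10]
  row3 -= 3·row2 → [0,0,0,-2]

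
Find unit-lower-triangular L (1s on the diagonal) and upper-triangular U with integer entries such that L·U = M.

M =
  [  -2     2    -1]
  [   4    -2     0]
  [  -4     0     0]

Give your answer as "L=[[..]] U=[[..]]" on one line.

  row1 -= -2·row0 → [0,2,-2]
  row2 -= 2·row0 → [0,-4,2]
  row2 -= -2·row1 → [0,0,-2]

L=[[1,0,0],[-2,1,0],[2,-2,1]] U=[[-2,2,-1],[0,2,-2],[0,0,-2]]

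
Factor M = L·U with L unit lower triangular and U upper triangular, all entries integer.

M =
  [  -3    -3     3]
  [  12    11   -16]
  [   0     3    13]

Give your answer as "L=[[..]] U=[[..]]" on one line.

L=[[1,0,0],[-4,1,0],[0,-3,1]] U=[[-3,-3,3],[0,-1,-4],[0,0,1]]

  R1 -= -4·R0 → [0,-1,-4]
  R2 -= 0·R0 → [0,3,13]
  R2 -= -3·R1 → [0,0,1]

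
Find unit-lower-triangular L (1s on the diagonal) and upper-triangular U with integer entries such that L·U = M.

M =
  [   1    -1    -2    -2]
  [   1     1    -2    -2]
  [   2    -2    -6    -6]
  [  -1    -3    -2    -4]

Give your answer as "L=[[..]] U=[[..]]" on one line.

L=[[1,0,0,0],[1,1,0,0],[2,0,1,0],[-1,-2,2,1]] U=[[1,-1,-2,-2],[0,2,0,0],[0,0,-2,-2],[0,0,0,-2]]

  r1 -= 1·r0 → [0,2,0,0]
  r2 -= 2·r0 → [0,0,-2,-2]
  r3 -= -1·r0 → [0,-4,-4,-6]
  r2 -= 0·r1 → [0,0,-2,-2]
  r3 -= -2·r1 → [0,0,-4,-6]
  r3 -= 2·r2 → [0,0,0,-2]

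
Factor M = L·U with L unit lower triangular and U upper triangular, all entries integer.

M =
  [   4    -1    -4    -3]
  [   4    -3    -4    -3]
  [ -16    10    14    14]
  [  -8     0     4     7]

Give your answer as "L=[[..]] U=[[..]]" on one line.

  r1 -= 1·r0 → [0,-2,0,0]
  r2 -= -4·r0 → [0,6,-2,2]
  r3 -= -2·r0 → [0,-2,-4,1]
  r2 -= -3·r1 → [0,0,-2,2]
  r3 -= 1·r1 → [0,0,-4,1]
  r3 -= 2·r2 → [0,0,0,-3]

L=[[1,0,0,0],[1,1,0,0],[-4,-3,1,0],[-2,1,2,1]] U=[[4,-1,-4,-3],[0,-2,0,0],[0,0,-2,2],[0,0,0,-3]]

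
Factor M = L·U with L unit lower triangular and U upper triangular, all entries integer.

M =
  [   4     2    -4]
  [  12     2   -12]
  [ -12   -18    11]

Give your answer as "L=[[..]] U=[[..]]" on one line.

L=[[1,0,0],[3,1,0],[-3,3,1]] U=[[4,2,-4],[0,-4,0],[0,0,-1]]

  r1 -= 3·r0 → [0,-4,0]
  r2 -= -3·r0 → [0,-12,-1]
  r2 -= 3·r1 → [0,0,-1]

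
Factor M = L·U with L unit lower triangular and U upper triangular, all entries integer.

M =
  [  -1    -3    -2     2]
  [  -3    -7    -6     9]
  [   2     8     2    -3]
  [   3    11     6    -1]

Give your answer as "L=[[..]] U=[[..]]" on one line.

L=[[1,0,0,0],[3,1,0,0],[-2,1,1,0],[-3,1,0,1]] U=[[-1,-3,-2,2],[0,2,0,3],[0,0,-2,-2],[0,0,0,2]]

  r1 -= 3·r0 → [0,2,0,3]
  r2 -= -2·r0 → [0,2,-2,1]
  r3 -= -3·r0 → [0,2,0,5]
  r2 -= 1·r1 → [0,0,-2,-2]
  r3 -= 1·r1 → [0,0,0,2]
  r3 -= 0·r2 → [0,0,0,2]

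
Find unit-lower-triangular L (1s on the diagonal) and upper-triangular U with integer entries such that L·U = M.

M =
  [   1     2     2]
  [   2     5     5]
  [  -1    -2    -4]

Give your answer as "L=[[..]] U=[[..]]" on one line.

L=[[1,0,0],[2,1,0],[-1,0,1]] U=[[1,2,2],[0,1,1],[0,0,-2]]

  row1 -= 2·row0 → [0,1,1]
  row2 -= -1·row0 → [0,0,-2]
  row2 -= 0·row1 → [0,0,-2]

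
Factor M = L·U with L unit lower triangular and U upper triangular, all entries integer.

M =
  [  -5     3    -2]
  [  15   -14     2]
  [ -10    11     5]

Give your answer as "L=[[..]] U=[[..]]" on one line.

L=[[1,0,0],[-3,1,0],[2,-1,1]] U=[[-5,3,-2],[0,-5,-4],[0,0,5]]

  r1 -= -3·r0 → [0,-5,-4]
  r2 -= 2·r0 → [0,5,9]
  r2 -= -1·r1 → [0,0,5]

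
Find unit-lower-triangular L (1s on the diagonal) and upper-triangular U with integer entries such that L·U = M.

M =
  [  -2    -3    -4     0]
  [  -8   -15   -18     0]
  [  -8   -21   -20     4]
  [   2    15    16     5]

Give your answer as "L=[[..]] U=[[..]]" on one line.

  row1 -= 4·row0 → [0,-3,-2,0]
  row2 -= 4·row0 → [0,-9,-4,4]
  row3 -= -1·row0 → [0,12,12,5]
  row2 -= 3·row1 → [0,0,2,4]
  row3 -= -4·row1 → [0,0,4,5]
  row3 -= 2·row2 → [0,0,0,-3]

L=[[1,0,0,0],[4,1,0,0],[4,3,1,0],[-1,-4,2,1]] U=[[-2,-3,-4,0],[0,-3,-2,0],[0,0,2,4],[0,0,0,-3]]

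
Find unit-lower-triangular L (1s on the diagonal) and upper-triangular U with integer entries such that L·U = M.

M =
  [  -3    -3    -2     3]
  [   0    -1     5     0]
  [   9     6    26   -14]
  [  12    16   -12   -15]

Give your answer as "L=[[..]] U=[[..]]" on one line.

  R1 -= 0·R0 → [0,-1,5,0]
  R2 -= -3·R0 → [0,-3,20,-5]
  R3 -= -4·R0 → [0,4,-20,-3]
  R2 -= 3·R1 → [0,0,5,-5]
  R3 -= -4·R1 → [0,0,0,-3]
  R3 -= 0·R2 → [0,0,0,-3]

L=[[1,0,0,0],[0,1,0,0],[-3,3,1,0],[-4,-4,0,1]] U=[[-3,-3,-2,3],[0,-1,5,0],[0,0,5,-5],[0,0,0,-3]]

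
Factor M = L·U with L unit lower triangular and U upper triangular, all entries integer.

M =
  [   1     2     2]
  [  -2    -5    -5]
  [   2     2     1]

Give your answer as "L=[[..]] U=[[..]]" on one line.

L=[[1,0,0],[-2,1,0],[2,2,1]] U=[[1,2,2],[0,-1,-1],[0,0,-1]]

  row1 -= -2·row0 → [0,-1,-1]
  row2 -= 2·row0 → [0,-2,-3]
  row2 -= 2·row1 → [0,0,-1]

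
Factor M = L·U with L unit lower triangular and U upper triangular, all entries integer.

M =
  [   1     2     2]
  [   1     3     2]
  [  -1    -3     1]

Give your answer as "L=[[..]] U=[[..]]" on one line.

L=[[1,0,0],[1,1,0],[-1,-1,1]] U=[[1,2,2],[0,1,0],[0,0,3]]

  R1 -= 1·R0 → [0,1,0]
  R2 -= -1·R0 → [0,-1,3]
  R2 -= -1·R1 → [0,0,3]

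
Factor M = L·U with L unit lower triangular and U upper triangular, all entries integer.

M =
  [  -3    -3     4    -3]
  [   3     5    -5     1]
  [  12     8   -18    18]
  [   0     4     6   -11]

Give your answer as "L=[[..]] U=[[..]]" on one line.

L=[[1,0,0,0],[-1,1,0,0],[-4,-2,1,0],[0,2,-2,1]] U=[[-3,-3,4,-3],[0,2,-1,-2],[0,0,-4,2],[0,0,0,-3]]

  R1 -= -1·R0 → [0,2,-1,-2]
  R2 -= -4·R0 → [0,-4,-2,6]
  R3 -= 0·R0 → [0,4,6,-11]
  R2 -= -2·R1 → [0,0,-4,2]
  R3 -= 2·R1 → [0,0,8,-7]
  R3 -= -2·R2 → [0,0,0,-3]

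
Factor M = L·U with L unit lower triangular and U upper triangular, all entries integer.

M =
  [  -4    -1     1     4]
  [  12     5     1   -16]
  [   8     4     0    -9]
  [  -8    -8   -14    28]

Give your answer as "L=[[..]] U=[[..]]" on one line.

L=[[1,0,0,0],[-3,1,0,0],[-2,1,1,0],[2,-3,2,1]] U=[[-4,-1,1,4],[0,2,4,-4],[0,0,-2,3],[0,0,0,2]]

  row1 -= -3·row0 → [0,2,4,-4]
  row2 -= -2·row0 → [0,2,2,-1]
  row3 -= 2·row0 → [0,-6,-16,20]
  row2 -= 1·row1 → [0,0,-2,3]
  row3 -= -3·row1 → [0,0,-4,8]
  row3 -= 2·row2 → [0,0,0,2]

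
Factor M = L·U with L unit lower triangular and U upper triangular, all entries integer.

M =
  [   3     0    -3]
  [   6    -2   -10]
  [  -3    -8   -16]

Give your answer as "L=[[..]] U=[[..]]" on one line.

  R1 -= 2·R0 → [0,-2,-4]
  R2 -= -1·R0 → [0,-8,-19]
  R2 -= 4·R1 → [0,0,-3]

L=[[1,0,0],[2,1,0],[-1,4,1]] U=[[3,0,-3],[0,-2,-4],[0,0,-3]]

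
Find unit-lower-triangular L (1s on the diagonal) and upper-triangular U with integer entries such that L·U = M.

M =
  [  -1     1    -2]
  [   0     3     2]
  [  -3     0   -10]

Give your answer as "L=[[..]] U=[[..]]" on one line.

L=[[1,0,0],[0,1,0],[3,-1,1]] U=[[-1,1,-2],[0,3,2],[0,0,-2]]

  row1 -= 0·row0 → [0,3,2]
  row2 -= 3·row0 → [0,-3,-4]
  row2 -= -1·row1 → [0,0,-2]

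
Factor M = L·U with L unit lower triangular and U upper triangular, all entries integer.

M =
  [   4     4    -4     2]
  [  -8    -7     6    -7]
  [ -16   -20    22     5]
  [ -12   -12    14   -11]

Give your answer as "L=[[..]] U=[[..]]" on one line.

  R1 -= -2·R0 → [0,1,-2,-3]
  R2 -= -4·R0 → [0,-4,6,13]
  R3 -= -3·R0 → [0,0,2,-5]
  R2 -= -4·R1 → [0,0,-2,1]
  R3 -= 0·R1 → [0,0,2,-5]
  R3 -= -1·R2 → [0,0,0,-4]

L=[[1,0,0,0],[-2,1,0,0],[-4,-4,1,0],[-3,0,-1,1]] U=[[4,4,-4,2],[0,1,-2,-3],[0,0,-2,1],[0,0,0,-4]]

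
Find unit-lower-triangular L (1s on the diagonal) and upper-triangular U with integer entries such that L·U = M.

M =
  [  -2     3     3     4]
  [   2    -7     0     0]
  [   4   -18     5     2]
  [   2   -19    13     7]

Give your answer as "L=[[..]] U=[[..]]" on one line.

  R1 -= -1·R0 → [0,-4,3,4]
  R2 -= -2·R0 → [0,-12,11,10]
  R3 -= -1·R0 → [0,-16,16,11]
  R2 -= 3·R1 → [0,0,2,-2]
  R3 -= 4·R1 → [0,0,4,-5]
  R3 -= 2·R2 → [0,0,0,-1]

L=[[1,0,0,0],[-1,1,0,0],[-2,3,1,0],[-1,4,2,1]] U=[[-2,3,3,4],[0,-4,3,4],[0,0,2,-2],[0,0,0,-1]]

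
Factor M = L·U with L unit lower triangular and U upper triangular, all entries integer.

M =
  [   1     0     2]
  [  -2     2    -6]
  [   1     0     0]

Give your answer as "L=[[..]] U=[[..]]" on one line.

  r1 -= -2·r0 → [0,2,-2]
  r2 -= 1·r0 → [0,0,-2]
  r2 -= 0·r1 → [0,0,-2]

L=[[1,0,0],[-2,1,0],[1,0,1]] U=[[1,0,2],[0,2,-2],[0,0,-2]]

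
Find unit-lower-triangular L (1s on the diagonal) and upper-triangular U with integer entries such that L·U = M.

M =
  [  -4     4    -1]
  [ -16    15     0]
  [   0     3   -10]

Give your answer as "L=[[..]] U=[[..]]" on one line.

  row1 -= 4·row0 → [0,-1,4]
  row2 -= 0·row0 → [0,3,-10]
  row2 -= -3·row1 → [0,0,2]

L=[[1,0,0],[4,1,0],[0,-3,1]] U=[[-4,4,-1],[0,-1,4],[0,0,2]]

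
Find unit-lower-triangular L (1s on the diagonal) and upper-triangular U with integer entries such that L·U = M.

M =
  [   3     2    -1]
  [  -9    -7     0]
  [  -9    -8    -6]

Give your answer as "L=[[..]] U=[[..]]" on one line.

L=[[1,0,0],[-3,1,0],[-3,2,1]] U=[[3,2,-1],[0,-1,-3],[0,0,-3]]

  r1 -= -3·r0 → [0,-1,-3]
  r2 -= -3·r0 → [0,-2,-9]
  r2 -= 2·r1 → [0,0,-3]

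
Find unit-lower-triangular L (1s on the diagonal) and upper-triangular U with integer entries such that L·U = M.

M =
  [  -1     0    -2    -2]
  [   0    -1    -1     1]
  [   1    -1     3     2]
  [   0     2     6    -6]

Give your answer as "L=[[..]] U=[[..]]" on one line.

  R1 -= 0·R0 → [0,-1,-1,1]
  R2 -= -1·R0 → [0,-1,1,0]
  R3 -= 0·R0 → [0,2,6,-6]
  R2 -= 1·R1 → [0,0,2,-1]
  R3 -= -2·R1 → [0,0,4,-4]
  R3 -= 2·R2 → [0,0,0,-2]

L=[[1,0,0,0],[0,1,0,0],[-1,1,1,0],[0,-2,2,1]] U=[[-1,0,-2,-2],[0,-1,-1,1],[0,0,2,-1],[0,0,0,-2]]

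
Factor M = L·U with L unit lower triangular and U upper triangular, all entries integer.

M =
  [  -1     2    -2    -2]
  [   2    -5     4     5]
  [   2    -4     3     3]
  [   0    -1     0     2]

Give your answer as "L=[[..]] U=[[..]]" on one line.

L=[[1,0,0,0],[-2,1,0,0],[-2,0,1,0],[0,1,0,1]] U=[[-1,2,-2,-2],[0,-1,0,1],[0,0,-1,-1],[0,0,0,1]]

  row1 -= -2·row0 → [0,-1,0,1]
  row2 -= -2·row0 → [0,0,-1,-1]
  row3 -= 0·row0 → [0,-1,0,2]
  row2 -= 0·row1 → [0,0,-1,-1]
  row3 -= 1·row1 → [0,0,0,1]
  row3 -= 0·row2 → [0,0,0,1]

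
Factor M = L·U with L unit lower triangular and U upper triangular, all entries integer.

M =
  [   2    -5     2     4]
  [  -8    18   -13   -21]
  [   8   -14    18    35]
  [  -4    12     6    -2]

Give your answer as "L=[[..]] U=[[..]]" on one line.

L=[[1,0,0,0],[-4,1,0,0],[4,-3,1,0],[-2,-1,-1,1]] U=[[2,-5,2,4],[0,-2,-5,-5],[0,0,-5,4],[0,0,0,5]]

  row1 -= -4·row0 → [0,-2,-5,-5]
  row2 -= 4·row0 → [0,6,10,19]
  row3 -= -2·row0 → [0,2,10,6]
  row2 -= -3·row1 → [0,0,-5,4]
  row3 -= -1·row1 → [0,0,5,1]
  row3 -= -1·row2 → [0,0,0,5]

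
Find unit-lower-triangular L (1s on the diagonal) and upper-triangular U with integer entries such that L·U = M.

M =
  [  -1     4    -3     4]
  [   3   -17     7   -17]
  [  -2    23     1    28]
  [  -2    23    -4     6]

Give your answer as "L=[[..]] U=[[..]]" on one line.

  R1 -= -3·R0 → [0,-5,-2,-5]
  R2 -= 2·R0 → [0,15,7,20]
  R3 -= 2·R0 → [0,15,2,-2]
  R2 -= -3·R1 → [0,0,1,5]
  R3 -= -3·R1 → [0,0,-4,-17]
  R3 -= -4·R2 → [0,0,0,3]

L=[[1,0,0,0],[-3,1,0,0],[2,-3,1,0],[2,-3,-4,1]] U=[[-1,4,-3,4],[0,-5,-2,-5],[0,0,1,5],[0,0,0,3]]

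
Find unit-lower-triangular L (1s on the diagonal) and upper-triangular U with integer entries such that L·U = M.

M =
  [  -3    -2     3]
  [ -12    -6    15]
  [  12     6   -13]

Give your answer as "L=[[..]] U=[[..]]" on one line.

  r1 -= 4·r0 → [0,2,3]
  r2 -= -4·r0 → [0,-2,-1]
  r2 -= -1·r1 → [0,0,2]

L=[[1,0,0],[4,1,0],[-4,-1,1]] U=[[-3,-2,3],[0,2,3],[0,0,2]]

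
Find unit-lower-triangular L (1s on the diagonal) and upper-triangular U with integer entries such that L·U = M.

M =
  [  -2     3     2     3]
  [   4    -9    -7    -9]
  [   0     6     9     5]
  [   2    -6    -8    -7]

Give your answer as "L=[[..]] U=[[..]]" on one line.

  R1 -= -2·R0 → [0,-3,-3,-3]
  R2 -= 0·R0 → [0,6,9,5]
  R3 -= -1·R0 → [0,-3,-6,-4]
  R2 -= -2·R1 → [0,0,3,-1]
  R3 -= 1·R1 → [0,0,-3,-1]
  R3 -= -1·R2 → [0,0,0,-2]

L=[[1,0,0,0],[-2,1,0,0],[0,-2,1,0],[-1,1,-1,1]] U=[[-2,3,2,3],[0,-3,-3,-3],[0,0,3,-1],[0,0,0,-2]]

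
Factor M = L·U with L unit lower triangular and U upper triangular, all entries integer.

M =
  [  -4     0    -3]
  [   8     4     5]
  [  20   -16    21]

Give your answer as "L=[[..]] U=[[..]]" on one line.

L=[[1,0,0],[-2,1,0],[-5,-4,1]] U=[[-4,0,-3],[0,4,-1],[0,0,2]]

  R1 -= -2·R0 → [0,4,-1]
  R2 -= -5·R0 → [0,-16,6]
  R2 -= -4·R1 → [0,0,2]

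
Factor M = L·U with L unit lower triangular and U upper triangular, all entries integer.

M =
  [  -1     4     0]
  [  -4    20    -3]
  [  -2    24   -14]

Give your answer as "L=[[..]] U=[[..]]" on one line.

L=[[1,0,0],[4,1,0],[2,4,1]] U=[[-1,4,0],[0,4,-3],[0,0,-2]]

  R1 -= 4·R0 → [0,4,-3]
  R2 -= 2·R0 → [0,16,-14]
  R2 -= 4·R1 → [0,0,-2]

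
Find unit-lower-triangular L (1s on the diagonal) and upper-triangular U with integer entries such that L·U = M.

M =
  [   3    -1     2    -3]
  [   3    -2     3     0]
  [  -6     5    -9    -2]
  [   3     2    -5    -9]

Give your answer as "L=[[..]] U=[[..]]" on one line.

L=[[1,0,0,0],[1,1,0,0],[-2,-3,1,0],[1,-3,2,1]] U=[[3,-1,2,-3],[0,-1,1,3],[0,0,-2,1],[0,0,0,1]]

  row1 -= 1·row0 → [0,-1,1,3]
  row2 -= -2·row0 → [0,3,-5,-8]
  row3 -= 1·row0 → [0,3,-7,-6]
  row2 -= -3·row1 → [0,0,-2,1]
  row3 -= -3·row1 → [0,0,-4,3]
  row3 -= 2·row2 → [0,0,0,1]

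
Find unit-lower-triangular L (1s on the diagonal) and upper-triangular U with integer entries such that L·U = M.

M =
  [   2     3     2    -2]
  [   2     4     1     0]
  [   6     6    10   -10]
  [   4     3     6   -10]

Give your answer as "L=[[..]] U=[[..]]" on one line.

L=[[1,0,0,0],[1,1,0,0],[3,-3,1,0],[2,-3,-1,1]] U=[[2,3,2,-2],[0,1,-1,2],[0,0,1,2],[0,0,0,2]]

  r1 -= 1·r0 → [0,1,-1,2]
  r2 -= 3·r0 → [0,-3,4,-4]
  r3 -= 2·r0 → [0,-3,2,-6]
  r2 -= -3·r1 → [0,0,1,2]
  r3 -= -3·r1 → [0,0,-1,0]
  r3 -= -1·r2 → [0,0,0,2]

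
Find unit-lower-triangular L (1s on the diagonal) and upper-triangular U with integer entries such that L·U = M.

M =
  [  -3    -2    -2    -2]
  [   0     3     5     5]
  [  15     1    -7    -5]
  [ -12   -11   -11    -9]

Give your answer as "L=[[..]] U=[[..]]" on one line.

L=[[1,0,0,0],[0,1,0,0],[-5,-3,1,0],[4,-1,-1,1]] U=[[-3,-2,-2,-2],[0,3,5,5],[0,0,-2,0],[0,0,0,4]]

  row1 -= 0·row0 → [0,3,5,5]
  row2 -= -5·row0 → [0,-9,-17,-15]
  row3 -= 4·row0 → [0,-3,-3,-1]
  row2 -= -3·row1 → [0,0,-2,0]
  row3 -= -1·row1 → [0,0,2,4]
  row3 -= -1·row2 → [0,0,0,4]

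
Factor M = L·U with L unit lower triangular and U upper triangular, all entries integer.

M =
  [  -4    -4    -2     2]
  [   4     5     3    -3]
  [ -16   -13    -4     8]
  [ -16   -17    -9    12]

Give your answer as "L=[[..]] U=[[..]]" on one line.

L=[[1,0,0,0],[-1,1,0,0],[4,3,1,0],[4,-1,0,1]] U=[[-4,-4,-2,2],[0,1,1,-1],[0,0,1,3],[0,0,0,3]]

  r1 -= -1·r0 → [0,1,1,-1]
  r2 -= 4·r0 → [0,3,4,0]
  r3 -= 4·r0 → [0,-1,-1,4]
  r2 -= 3·r1 → [0,0,1,3]
  r3 -= -1·r1 → [0,0,0,3]
  r3 -= 0·r2 → [0,0,0,3]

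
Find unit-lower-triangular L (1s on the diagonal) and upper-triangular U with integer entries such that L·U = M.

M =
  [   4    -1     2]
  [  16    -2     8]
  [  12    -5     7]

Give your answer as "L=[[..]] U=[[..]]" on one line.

  r1 -= 4·r0 → [0,2,0]
  r2 -= 3·r0 → [0,-2,1]
  r2 -= -1·r1 → [0,0,1]

L=[[1,0,0],[4,1,0],[3,-1,1]] U=[[4,-1,2],[0,2,0],[0,0,1]]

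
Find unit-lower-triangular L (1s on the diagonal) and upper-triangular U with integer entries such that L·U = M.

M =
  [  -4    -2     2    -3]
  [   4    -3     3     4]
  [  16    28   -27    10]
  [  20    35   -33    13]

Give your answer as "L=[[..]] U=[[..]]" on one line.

  r1 -= -1·r0 → [0,-5,5,1]
  r2 -= -4·r0 → [0,20,-19,-2]
  r3 -= -5·r0 → [0,25,-23,-2]
  r2 -= -4·r1 → [0,0,1,2]
  r3 -= -5·r1 → [0,0,2,3]
  r3 -= 2·r2 → [0,0,0,-1]

L=[[1,0,0,0],[-1,1,0,0],[-4,-4,1,0],[-5,-5,2,1]] U=[[-4,-2,2,-3],[0,-5,5,1],[0,0,1,2],[0,0,0,-1]]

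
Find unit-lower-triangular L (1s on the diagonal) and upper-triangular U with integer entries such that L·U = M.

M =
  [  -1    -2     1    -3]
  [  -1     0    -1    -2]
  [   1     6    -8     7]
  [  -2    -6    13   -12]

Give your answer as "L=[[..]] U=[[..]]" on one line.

L=[[1,0,0,0],[1,1,0,0],[-1,2,1,0],[2,-1,-3,1]] U=[[-1,-2,1,-3],[0,2,-2,1],[0,0,-3,2],[0,0,0,1]]

  r1 -= 1·r0 → [0,2,-2,1]
  r2 -= -1·r0 → [0,4,-7,4]
  r3 -= 2·r0 → [0,-2,11,-6]
  r2 -= 2·r1 → [0,0,-3,2]
  r3 -= -1·r1 → [0,0,9,-5]
  r3 -= -3·r2 → [0,0,0,1]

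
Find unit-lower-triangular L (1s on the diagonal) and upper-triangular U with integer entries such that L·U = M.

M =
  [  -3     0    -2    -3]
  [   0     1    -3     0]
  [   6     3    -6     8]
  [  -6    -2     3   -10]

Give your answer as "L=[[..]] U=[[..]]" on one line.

L=[[1,0,0,0],[0,1,0,0],[-2,3,1,0],[2,-2,-1,1]] U=[[-3,0,-2,-3],[0,1,-3,0],[0,0,-1,2],[0,0,0,-2]]

  R1 -= 0·R0 → [0,1,-3,0]
  R2 -= -2·R0 → [0,3,-10,2]
  R3 -= 2·R0 → [0,-2,7,-4]
  R2 -= 3·R1 → [0,0,-1,2]
  R3 -= -2·R1 → [0,0,1,-4]
  R3 -= -1·R2 → [0,0,0,-2]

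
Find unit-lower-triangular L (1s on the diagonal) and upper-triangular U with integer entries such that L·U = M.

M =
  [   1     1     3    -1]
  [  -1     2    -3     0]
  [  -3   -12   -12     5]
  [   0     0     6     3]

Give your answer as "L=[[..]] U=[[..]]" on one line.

L=[[1,0,0,0],[-1,1,0,0],[-3,-3,1,0],[0,0,-2,1]] U=[[1,1,3,-1],[0,3,0,-1],[0,0,-3,-1],[0,0,0,1]]

  row1 -= -1·row0 → [0,3,0,-1]
  row2 -= -3·row0 → [0,-9,-3,2]
  row3 -= 0·row0 → [0,0,6,3]
  row2 -= -3·row1 → [0,0,-3,-1]
  row3 -= 0·row1 → [0,0,6,3]
  row3 -= -2·row2 → [0,0,0,1]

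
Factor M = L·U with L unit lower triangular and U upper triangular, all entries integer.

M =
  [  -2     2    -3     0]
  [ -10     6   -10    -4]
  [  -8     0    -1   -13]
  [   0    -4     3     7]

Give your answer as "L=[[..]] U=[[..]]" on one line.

  row1 -= 5·row0 → [0,-4,5,-4]
  row2 -= 4·row0 → [0,-8,11,-13]
  row3 -= 0·row0 → [0,-4,3,7]
  row2 -= 2·row1 → [0,0,1,-5]
  row3 -= 1·row1 → [0,0,-2,11]
  row3 -= -2·row2 → [0,0,0,1]

L=[[1,0,0,0],[5,1,0,0],[4,2,1,0],[0,1,-2,1]] U=[[-2,2,-3,0],[0,-4,5,-4],[0,0,1,-5],[0,0,0,1]]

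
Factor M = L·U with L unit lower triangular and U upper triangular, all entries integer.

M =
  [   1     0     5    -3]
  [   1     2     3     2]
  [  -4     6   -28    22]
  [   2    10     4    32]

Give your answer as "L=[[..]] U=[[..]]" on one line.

L=[[1,0,0,0],[1,1,0,0],[-4,3,1,0],[2,5,-2,1]] U=[[1,0,5,-3],[0,2,-2,5],[0,0,-2,-5],[0,0,0,3]]

  row1 -= 1·row0 → [0,2,-2,5]
  row2 -= -4·row0 → [0,6,-8,10]
  row3 -= 2·row0 → [0,10,-6,38]
  row2 -= 3·row1 → [0,0,-2,-5]
  row3 -= 5·row1 → [0,0,4,13]
  row3 -= -2·row2 → [0,0,0,3]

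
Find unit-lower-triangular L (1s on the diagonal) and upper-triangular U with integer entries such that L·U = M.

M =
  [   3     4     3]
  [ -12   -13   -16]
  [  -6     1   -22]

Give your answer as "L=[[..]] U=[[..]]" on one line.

L=[[1,0,0],[-4,1,0],[-2,3,1]] U=[[3,4,3],[0,3,-4],[0,0,-4]]

  R1 -= -4·R0 → [0,3,-4]
  R2 -= -2·R0 → [0,9,-16]
  R2 -= 3·R1 → [0,0,-4]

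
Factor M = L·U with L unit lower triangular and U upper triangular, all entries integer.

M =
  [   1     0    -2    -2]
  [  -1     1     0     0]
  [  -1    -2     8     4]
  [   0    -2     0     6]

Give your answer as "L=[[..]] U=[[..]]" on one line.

L=[[1,0,0,0],[-1,1,0,0],[-1,-2,1,0],[0,-2,-2,1]] U=[[1,0,-2,-2],[0,1,-2,-2],[0,0,2,-2],[0,0,0,-2]]

  R1 -= -1·R0 → [0,1,-2,-2]
  R2 -= -1·R0 → [0,-2,6,2]
  R3 -= 0·R0 → [0,-2,0,6]
  R2 -= -2·R1 → [0,0,2,-2]
  R3 -= -2·R1 → [0,0,-4,2]
  R3 -= -2·R2 → [0,0,0,-2]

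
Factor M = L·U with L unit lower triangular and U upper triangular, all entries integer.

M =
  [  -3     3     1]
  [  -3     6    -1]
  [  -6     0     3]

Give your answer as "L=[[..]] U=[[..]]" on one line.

L=[[1,0,0],[1,1,0],[2,-2,1]] U=[[-3,3,1],[0,3,-2],[0,0,-3]]

  r1 -= 1·r0 → [0,3,-2]
  r2 -= 2·r0 → [0,-6,1]
  r2 -= -2·r1 → [0,0,-3]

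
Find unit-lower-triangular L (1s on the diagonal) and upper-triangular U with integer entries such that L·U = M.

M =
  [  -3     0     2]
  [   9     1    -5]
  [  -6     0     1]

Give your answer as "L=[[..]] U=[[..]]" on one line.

L=[[1,0,0],[-3,1,0],[2,0,1]] U=[[-3,0,2],[0,1,1],[0,0,-3]]

  R1 -= -3·R0 → [0,1,1]
  R2 -= 2·R0 → [0,0,-3]
  R2 -= 0·R1 → [0,0,-3]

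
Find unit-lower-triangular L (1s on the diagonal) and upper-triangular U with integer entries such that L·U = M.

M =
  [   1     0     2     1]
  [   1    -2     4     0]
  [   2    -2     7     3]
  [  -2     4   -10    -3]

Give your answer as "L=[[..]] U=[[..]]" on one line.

  row1 -= 1·row0 → [0,-2,2,-1]
  row2 -= 2·row0 → [0,-2,3,1]
  row3 -= -2·row0 → [0,4,-6,-1]
  row2 -= 1·row1 → [0,0,1,2]
  row3 -= -2·row1 → [0,0,-2,-3]
  row3 -= -2·row2 → [0,0,0,1]

L=[[1,0,0,0],[1,1,0,0],[2,1,1,0],[-2,-2,-2,1]] U=[[1,0,2,1],[0,-2,2,-1],[0,0,1,2],[0,0,0,1]]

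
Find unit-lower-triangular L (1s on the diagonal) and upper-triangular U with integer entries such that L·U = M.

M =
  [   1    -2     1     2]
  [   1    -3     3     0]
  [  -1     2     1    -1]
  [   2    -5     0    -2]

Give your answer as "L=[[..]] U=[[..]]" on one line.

  R1 -= 1·R0 → [0,-1,2,-2]
  R2 -= -1·R0 → [0,0,2,1]
  R3 -= 2·R0 → [0,-1,-2,-6]
  R2 -= 0·R1 → [0,0,2,1]
  R3 -= 1·R1 → [0,0,-4,-4]
  R3 -= -2·R2 → [0,0,0,-2]

L=[[1,0,0,0],[1,1,0,0],[-1,0,1,0],[2,1,-2,1]] U=[[1,-2,1,2],[0,-1,2,-2],[0,0,2,1],[0,0,0,-2]]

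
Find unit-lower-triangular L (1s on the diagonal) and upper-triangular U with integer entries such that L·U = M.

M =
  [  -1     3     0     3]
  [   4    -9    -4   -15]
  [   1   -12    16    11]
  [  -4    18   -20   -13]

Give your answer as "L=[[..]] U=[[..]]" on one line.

L=[[1,0,0,0],[-4,1,0,0],[-1,-3,1,0],[4,2,-3,1]] U=[[-1,3,0,3],[0,3,-4,-3],[0,0,4,5],[0,0,0,-4]]

  R1 -= -4·R0 → [0,3,-4,-3]
  R2 -= -1·R0 → [0,-9,16,14]
  R3 -= 4·R0 → [0,6,-20,-25]
  R2 -= -3·R1 → [0,0,4,5]
  R3 -= 2·R1 → [0,0,-12,-19]
  R3 -= -3·R2 → [0,0,0,-4]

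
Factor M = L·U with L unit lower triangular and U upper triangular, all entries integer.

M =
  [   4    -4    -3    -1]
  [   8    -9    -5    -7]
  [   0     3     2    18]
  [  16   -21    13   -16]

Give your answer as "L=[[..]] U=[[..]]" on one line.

  row1 -= 2·row0 → [0,-1,1,-5]
  row2 -= 0·row0 → [0,3,2,18]
  row3 -= 4·row0 → [0,-5,25,-12]
  row2 -= -3·row1 → [0,0,5,3]
  row3 -= 5·row1 → [0,0,20,13]
  row3 -= 4·row2 → [0,0,0,1]

L=[[1,0,0,0],[2,1,0,0],[0,-3,1,0],[4,5,4,1]] U=[[4,-4,-3,-1],[0,-1,1,-5],[0,0,5,3],[0,0,0,1]]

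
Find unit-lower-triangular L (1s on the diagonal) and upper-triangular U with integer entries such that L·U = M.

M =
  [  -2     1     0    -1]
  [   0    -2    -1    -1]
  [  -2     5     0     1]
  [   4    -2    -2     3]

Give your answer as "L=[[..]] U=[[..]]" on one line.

  row1 -= 0·row0 → [0,-2,-1,-1]
  row2 -= 1·row0 → [0,4,0,2]
  row3 -= -2·row0 → [0,0,-2,1]
  row2 -= -2·row1 → [0,0,-2,0]
  row3 -= 0·row1 → [0,0,-2,1]
  row3 -= 1·row2 → [0,0,0,1]

L=[[1,0,0,0],[0,1,0,0],[1,-2,1,0],[-2,0,1,1]] U=[[-2,1,0,-1],[0,-2,-1,-1],[0,0,-2,0],[0,0,0,1]]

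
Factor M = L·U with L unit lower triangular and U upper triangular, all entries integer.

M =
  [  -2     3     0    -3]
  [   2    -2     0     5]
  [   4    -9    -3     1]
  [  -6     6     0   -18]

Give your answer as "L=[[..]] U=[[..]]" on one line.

L=[[1,0,0,0],[-1,1,0,0],[-2,-3,1,0],[3,-3,0,1]] U=[[-2,3,0,-3],[0,1,0,2],[0,0,-3,1],[0,0,0,-3]]

  r1 -= -1·r0 → [0,1,0,2]
  r2 -= -2·r0 → [0,-3,-3,-5]
  r3 -= 3·r0 → [0,-3,0,-9]
  r2 -= -3·r1 → [0,0,-3,1]
  r3 -= -3·r1 → [0,0,0,-3]
  r3 -= 0·r2 → [0,0,0,-3]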